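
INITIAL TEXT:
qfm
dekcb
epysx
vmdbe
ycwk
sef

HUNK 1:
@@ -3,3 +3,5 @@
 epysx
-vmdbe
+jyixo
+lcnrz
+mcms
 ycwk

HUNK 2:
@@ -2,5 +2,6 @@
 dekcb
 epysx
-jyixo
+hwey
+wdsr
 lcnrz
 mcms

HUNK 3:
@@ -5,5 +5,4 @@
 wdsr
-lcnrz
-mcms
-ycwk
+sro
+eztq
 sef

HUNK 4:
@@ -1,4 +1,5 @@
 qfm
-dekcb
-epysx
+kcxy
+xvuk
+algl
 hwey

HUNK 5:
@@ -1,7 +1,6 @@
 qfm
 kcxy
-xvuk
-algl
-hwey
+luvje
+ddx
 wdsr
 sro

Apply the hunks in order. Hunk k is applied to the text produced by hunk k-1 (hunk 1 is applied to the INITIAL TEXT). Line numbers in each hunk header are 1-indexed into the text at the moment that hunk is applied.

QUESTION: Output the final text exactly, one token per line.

Answer: qfm
kcxy
luvje
ddx
wdsr
sro
eztq
sef

Derivation:
Hunk 1: at line 3 remove [vmdbe] add [jyixo,lcnrz,mcms] -> 8 lines: qfm dekcb epysx jyixo lcnrz mcms ycwk sef
Hunk 2: at line 2 remove [jyixo] add [hwey,wdsr] -> 9 lines: qfm dekcb epysx hwey wdsr lcnrz mcms ycwk sef
Hunk 3: at line 5 remove [lcnrz,mcms,ycwk] add [sro,eztq] -> 8 lines: qfm dekcb epysx hwey wdsr sro eztq sef
Hunk 4: at line 1 remove [dekcb,epysx] add [kcxy,xvuk,algl] -> 9 lines: qfm kcxy xvuk algl hwey wdsr sro eztq sef
Hunk 5: at line 1 remove [xvuk,algl,hwey] add [luvje,ddx] -> 8 lines: qfm kcxy luvje ddx wdsr sro eztq sef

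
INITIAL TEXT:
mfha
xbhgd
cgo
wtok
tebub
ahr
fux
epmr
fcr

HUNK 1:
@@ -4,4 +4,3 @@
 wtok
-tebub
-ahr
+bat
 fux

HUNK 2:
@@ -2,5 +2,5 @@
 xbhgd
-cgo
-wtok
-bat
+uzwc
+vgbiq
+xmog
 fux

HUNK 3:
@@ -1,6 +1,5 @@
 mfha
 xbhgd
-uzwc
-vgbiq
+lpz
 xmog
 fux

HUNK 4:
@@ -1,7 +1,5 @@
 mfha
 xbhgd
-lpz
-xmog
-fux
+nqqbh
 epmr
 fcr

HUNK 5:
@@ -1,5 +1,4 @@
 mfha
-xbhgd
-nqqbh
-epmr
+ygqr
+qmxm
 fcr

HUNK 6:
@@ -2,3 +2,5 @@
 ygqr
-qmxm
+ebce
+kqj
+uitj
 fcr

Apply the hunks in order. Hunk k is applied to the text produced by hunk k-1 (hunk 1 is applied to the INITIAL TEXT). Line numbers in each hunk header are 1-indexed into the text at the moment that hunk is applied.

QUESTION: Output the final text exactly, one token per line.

Hunk 1: at line 4 remove [tebub,ahr] add [bat] -> 8 lines: mfha xbhgd cgo wtok bat fux epmr fcr
Hunk 2: at line 2 remove [cgo,wtok,bat] add [uzwc,vgbiq,xmog] -> 8 lines: mfha xbhgd uzwc vgbiq xmog fux epmr fcr
Hunk 3: at line 1 remove [uzwc,vgbiq] add [lpz] -> 7 lines: mfha xbhgd lpz xmog fux epmr fcr
Hunk 4: at line 1 remove [lpz,xmog,fux] add [nqqbh] -> 5 lines: mfha xbhgd nqqbh epmr fcr
Hunk 5: at line 1 remove [xbhgd,nqqbh,epmr] add [ygqr,qmxm] -> 4 lines: mfha ygqr qmxm fcr
Hunk 6: at line 2 remove [qmxm] add [ebce,kqj,uitj] -> 6 lines: mfha ygqr ebce kqj uitj fcr

Answer: mfha
ygqr
ebce
kqj
uitj
fcr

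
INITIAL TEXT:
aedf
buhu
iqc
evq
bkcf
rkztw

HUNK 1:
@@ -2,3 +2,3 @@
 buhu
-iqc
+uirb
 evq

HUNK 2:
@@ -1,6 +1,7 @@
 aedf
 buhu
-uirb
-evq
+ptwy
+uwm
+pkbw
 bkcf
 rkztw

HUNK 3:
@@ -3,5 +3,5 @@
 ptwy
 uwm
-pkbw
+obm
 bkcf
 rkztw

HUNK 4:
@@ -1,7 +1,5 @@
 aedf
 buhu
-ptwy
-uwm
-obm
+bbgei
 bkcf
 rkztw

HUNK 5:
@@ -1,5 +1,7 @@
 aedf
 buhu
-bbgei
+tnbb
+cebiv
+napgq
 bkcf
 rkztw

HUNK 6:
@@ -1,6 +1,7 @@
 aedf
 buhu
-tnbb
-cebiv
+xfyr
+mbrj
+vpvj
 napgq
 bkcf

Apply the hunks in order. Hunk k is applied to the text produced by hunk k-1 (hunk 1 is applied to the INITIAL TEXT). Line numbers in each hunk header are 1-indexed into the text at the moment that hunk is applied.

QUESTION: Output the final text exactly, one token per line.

Hunk 1: at line 2 remove [iqc] add [uirb] -> 6 lines: aedf buhu uirb evq bkcf rkztw
Hunk 2: at line 1 remove [uirb,evq] add [ptwy,uwm,pkbw] -> 7 lines: aedf buhu ptwy uwm pkbw bkcf rkztw
Hunk 3: at line 3 remove [pkbw] add [obm] -> 7 lines: aedf buhu ptwy uwm obm bkcf rkztw
Hunk 4: at line 1 remove [ptwy,uwm,obm] add [bbgei] -> 5 lines: aedf buhu bbgei bkcf rkztw
Hunk 5: at line 1 remove [bbgei] add [tnbb,cebiv,napgq] -> 7 lines: aedf buhu tnbb cebiv napgq bkcf rkztw
Hunk 6: at line 1 remove [tnbb,cebiv] add [xfyr,mbrj,vpvj] -> 8 lines: aedf buhu xfyr mbrj vpvj napgq bkcf rkztw

Answer: aedf
buhu
xfyr
mbrj
vpvj
napgq
bkcf
rkztw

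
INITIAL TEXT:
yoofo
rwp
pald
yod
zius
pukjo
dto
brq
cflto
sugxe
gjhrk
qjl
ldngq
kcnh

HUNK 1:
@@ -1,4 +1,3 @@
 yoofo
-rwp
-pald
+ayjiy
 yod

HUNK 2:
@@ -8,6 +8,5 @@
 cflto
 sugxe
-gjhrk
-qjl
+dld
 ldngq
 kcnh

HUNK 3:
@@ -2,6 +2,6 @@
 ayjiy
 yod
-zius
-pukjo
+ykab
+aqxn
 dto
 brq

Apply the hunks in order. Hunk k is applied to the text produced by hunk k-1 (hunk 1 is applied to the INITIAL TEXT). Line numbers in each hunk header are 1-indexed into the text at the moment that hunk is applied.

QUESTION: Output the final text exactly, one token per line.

Hunk 1: at line 1 remove [rwp,pald] add [ayjiy] -> 13 lines: yoofo ayjiy yod zius pukjo dto brq cflto sugxe gjhrk qjl ldngq kcnh
Hunk 2: at line 8 remove [gjhrk,qjl] add [dld] -> 12 lines: yoofo ayjiy yod zius pukjo dto brq cflto sugxe dld ldngq kcnh
Hunk 3: at line 2 remove [zius,pukjo] add [ykab,aqxn] -> 12 lines: yoofo ayjiy yod ykab aqxn dto brq cflto sugxe dld ldngq kcnh

Answer: yoofo
ayjiy
yod
ykab
aqxn
dto
brq
cflto
sugxe
dld
ldngq
kcnh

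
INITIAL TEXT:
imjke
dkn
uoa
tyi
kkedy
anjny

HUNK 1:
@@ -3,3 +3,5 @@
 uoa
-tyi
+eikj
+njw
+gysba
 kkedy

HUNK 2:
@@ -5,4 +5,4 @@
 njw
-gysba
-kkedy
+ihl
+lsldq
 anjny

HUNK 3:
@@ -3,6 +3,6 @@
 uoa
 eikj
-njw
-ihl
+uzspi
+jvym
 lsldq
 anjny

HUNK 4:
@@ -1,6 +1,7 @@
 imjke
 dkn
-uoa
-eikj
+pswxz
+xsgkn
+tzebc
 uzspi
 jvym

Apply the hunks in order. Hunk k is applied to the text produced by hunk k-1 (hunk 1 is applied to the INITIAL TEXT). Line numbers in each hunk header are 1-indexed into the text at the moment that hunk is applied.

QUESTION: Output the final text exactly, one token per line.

Answer: imjke
dkn
pswxz
xsgkn
tzebc
uzspi
jvym
lsldq
anjny

Derivation:
Hunk 1: at line 3 remove [tyi] add [eikj,njw,gysba] -> 8 lines: imjke dkn uoa eikj njw gysba kkedy anjny
Hunk 2: at line 5 remove [gysba,kkedy] add [ihl,lsldq] -> 8 lines: imjke dkn uoa eikj njw ihl lsldq anjny
Hunk 3: at line 3 remove [njw,ihl] add [uzspi,jvym] -> 8 lines: imjke dkn uoa eikj uzspi jvym lsldq anjny
Hunk 4: at line 1 remove [uoa,eikj] add [pswxz,xsgkn,tzebc] -> 9 lines: imjke dkn pswxz xsgkn tzebc uzspi jvym lsldq anjny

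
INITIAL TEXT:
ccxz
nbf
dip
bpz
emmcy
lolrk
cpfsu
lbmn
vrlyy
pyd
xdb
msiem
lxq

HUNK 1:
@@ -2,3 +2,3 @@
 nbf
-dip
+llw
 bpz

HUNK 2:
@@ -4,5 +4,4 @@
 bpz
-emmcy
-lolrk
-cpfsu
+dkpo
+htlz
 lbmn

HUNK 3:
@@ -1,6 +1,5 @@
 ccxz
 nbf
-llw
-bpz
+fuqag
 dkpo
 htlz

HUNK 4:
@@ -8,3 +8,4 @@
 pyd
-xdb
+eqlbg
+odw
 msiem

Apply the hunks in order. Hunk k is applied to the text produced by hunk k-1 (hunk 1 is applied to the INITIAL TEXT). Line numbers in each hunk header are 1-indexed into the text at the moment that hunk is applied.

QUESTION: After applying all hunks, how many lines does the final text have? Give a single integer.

Hunk 1: at line 2 remove [dip] add [llw] -> 13 lines: ccxz nbf llw bpz emmcy lolrk cpfsu lbmn vrlyy pyd xdb msiem lxq
Hunk 2: at line 4 remove [emmcy,lolrk,cpfsu] add [dkpo,htlz] -> 12 lines: ccxz nbf llw bpz dkpo htlz lbmn vrlyy pyd xdb msiem lxq
Hunk 3: at line 1 remove [llw,bpz] add [fuqag] -> 11 lines: ccxz nbf fuqag dkpo htlz lbmn vrlyy pyd xdb msiem lxq
Hunk 4: at line 8 remove [xdb] add [eqlbg,odw] -> 12 lines: ccxz nbf fuqag dkpo htlz lbmn vrlyy pyd eqlbg odw msiem lxq
Final line count: 12

Answer: 12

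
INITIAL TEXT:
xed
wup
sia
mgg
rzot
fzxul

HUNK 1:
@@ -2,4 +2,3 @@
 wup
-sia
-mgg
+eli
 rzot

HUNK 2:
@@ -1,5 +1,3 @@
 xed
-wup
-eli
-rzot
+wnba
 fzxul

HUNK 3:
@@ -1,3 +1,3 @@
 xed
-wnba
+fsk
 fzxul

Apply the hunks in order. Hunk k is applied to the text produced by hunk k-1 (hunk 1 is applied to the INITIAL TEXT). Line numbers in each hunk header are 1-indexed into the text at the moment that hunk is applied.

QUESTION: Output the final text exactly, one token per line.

Hunk 1: at line 2 remove [sia,mgg] add [eli] -> 5 lines: xed wup eli rzot fzxul
Hunk 2: at line 1 remove [wup,eli,rzot] add [wnba] -> 3 lines: xed wnba fzxul
Hunk 3: at line 1 remove [wnba] add [fsk] -> 3 lines: xed fsk fzxul

Answer: xed
fsk
fzxul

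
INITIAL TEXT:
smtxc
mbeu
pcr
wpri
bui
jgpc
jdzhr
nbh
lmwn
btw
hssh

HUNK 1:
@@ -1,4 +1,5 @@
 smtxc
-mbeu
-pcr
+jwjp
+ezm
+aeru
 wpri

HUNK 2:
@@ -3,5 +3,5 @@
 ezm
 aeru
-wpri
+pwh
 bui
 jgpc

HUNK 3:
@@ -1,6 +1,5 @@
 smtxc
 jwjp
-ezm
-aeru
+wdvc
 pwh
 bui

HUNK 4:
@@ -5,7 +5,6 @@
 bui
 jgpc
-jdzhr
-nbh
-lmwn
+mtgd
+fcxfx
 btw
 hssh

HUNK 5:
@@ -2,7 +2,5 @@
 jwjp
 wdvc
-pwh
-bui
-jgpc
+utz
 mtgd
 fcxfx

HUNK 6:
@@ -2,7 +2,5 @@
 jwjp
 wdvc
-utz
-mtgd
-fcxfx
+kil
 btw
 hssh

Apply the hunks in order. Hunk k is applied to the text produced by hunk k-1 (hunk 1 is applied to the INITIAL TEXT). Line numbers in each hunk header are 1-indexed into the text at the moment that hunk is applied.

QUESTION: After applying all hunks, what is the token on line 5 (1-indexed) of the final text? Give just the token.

Hunk 1: at line 1 remove [mbeu,pcr] add [jwjp,ezm,aeru] -> 12 lines: smtxc jwjp ezm aeru wpri bui jgpc jdzhr nbh lmwn btw hssh
Hunk 2: at line 3 remove [wpri] add [pwh] -> 12 lines: smtxc jwjp ezm aeru pwh bui jgpc jdzhr nbh lmwn btw hssh
Hunk 3: at line 1 remove [ezm,aeru] add [wdvc] -> 11 lines: smtxc jwjp wdvc pwh bui jgpc jdzhr nbh lmwn btw hssh
Hunk 4: at line 5 remove [jdzhr,nbh,lmwn] add [mtgd,fcxfx] -> 10 lines: smtxc jwjp wdvc pwh bui jgpc mtgd fcxfx btw hssh
Hunk 5: at line 2 remove [pwh,bui,jgpc] add [utz] -> 8 lines: smtxc jwjp wdvc utz mtgd fcxfx btw hssh
Hunk 6: at line 2 remove [utz,mtgd,fcxfx] add [kil] -> 6 lines: smtxc jwjp wdvc kil btw hssh
Final line 5: btw

Answer: btw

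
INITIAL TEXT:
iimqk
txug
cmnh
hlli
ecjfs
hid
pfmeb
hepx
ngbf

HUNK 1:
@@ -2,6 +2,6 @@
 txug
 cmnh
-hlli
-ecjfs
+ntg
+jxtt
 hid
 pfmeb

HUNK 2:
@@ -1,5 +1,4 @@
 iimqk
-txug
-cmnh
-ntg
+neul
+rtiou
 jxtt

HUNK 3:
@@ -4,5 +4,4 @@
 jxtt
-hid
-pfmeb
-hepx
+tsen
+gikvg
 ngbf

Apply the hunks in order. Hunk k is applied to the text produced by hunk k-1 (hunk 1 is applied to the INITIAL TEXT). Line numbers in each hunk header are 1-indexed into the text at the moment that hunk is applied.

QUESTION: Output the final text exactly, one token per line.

Answer: iimqk
neul
rtiou
jxtt
tsen
gikvg
ngbf

Derivation:
Hunk 1: at line 2 remove [hlli,ecjfs] add [ntg,jxtt] -> 9 lines: iimqk txug cmnh ntg jxtt hid pfmeb hepx ngbf
Hunk 2: at line 1 remove [txug,cmnh,ntg] add [neul,rtiou] -> 8 lines: iimqk neul rtiou jxtt hid pfmeb hepx ngbf
Hunk 3: at line 4 remove [hid,pfmeb,hepx] add [tsen,gikvg] -> 7 lines: iimqk neul rtiou jxtt tsen gikvg ngbf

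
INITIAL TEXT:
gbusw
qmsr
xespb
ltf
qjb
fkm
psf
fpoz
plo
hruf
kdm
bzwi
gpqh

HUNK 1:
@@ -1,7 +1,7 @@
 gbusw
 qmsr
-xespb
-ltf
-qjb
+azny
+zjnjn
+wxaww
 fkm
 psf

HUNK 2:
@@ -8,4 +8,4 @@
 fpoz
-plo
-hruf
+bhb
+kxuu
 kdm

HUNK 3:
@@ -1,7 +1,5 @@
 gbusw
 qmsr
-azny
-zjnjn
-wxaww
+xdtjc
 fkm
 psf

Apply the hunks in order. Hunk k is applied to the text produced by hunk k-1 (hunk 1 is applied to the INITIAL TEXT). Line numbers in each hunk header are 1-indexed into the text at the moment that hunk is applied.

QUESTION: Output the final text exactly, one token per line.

Hunk 1: at line 1 remove [xespb,ltf,qjb] add [azny,zjnjn,wxaww] -> 13 lines: gbusw qmsr azny zjnjn wxaww fkm psf fpoz plo hruf kdm bzwi gpqh
Hunk 2: at line 8 remove [plo,hruf] add [bhb,kxuu] -> 13 lines: gbusw qmsr azny zjnjn wxaww fkm psf fpoz bhb kxuu kdm bzwi gpqh
Hunk 3: at line 1 remove [azny,zjnjn,wxaww] add [xdtjc] -> 11 lines: gbusw qmsr xdtjc fkm psf fpoz bhb kxuu kdm bzwi gpqh

Answer: gbusw
qmsr
xdtjc
fkm
psf
fpoz
bhb
kxuu
kdm
bzwi
gpqh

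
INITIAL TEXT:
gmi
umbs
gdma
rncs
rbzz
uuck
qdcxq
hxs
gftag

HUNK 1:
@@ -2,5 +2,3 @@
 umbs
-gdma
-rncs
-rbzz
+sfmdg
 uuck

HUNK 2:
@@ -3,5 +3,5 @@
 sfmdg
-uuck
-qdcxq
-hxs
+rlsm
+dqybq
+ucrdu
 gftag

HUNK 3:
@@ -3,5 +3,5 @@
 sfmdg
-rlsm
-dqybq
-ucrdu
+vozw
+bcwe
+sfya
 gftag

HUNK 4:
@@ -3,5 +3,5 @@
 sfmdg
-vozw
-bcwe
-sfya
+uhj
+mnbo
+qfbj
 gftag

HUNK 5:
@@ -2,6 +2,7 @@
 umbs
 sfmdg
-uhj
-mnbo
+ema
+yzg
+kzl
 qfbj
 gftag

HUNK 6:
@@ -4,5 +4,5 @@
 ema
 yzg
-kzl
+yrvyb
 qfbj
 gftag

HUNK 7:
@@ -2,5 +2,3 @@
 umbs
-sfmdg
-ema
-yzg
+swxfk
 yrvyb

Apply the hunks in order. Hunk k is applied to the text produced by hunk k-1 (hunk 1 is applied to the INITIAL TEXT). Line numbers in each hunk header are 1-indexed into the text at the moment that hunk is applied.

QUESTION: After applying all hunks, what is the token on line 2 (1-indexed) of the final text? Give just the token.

Hunk 1: at line 2 remove [gdma,rncs,rbzz] add [sfmdg] -> 7 lines: gmi umbs sfmdg uuck qdcxq hxs gftag
Hunk 2: at line 3 remove [uuck,qdcxq,hxs] add [rlsm,dqybq,ucrdu] -> 7 lines: gmi umbs sfmdg rlsm dqybq ucrdu gftag
Hunk 3: at line 3 remove [rlsm,dqybq,ucrdu] add [vozw,bcwe,sfya] -> 7 lines: gmi umbs sfmdg vozw bcwe sfya gftag
Hunk 4: at line 3 remove [vozw,bcwe,sfya] add [uhj,mnbo,qfbj] -> 7 lines: gmi umbs sfmdg uhj mnbo qfbj gftag
Hunk 5: at line 2 remove [uhj,mnbo] add [ema,yzg,kzl] -> 8 lines: gmi umbs sfmdg ema yzg kzl qfbj gftag
Hunk 6: at line 4 remove [kzl] add [yrvyb] -> 8 lines: gmi umbs sfmdg ema yzg yrvyb qfbj gftag
Hunk 7: at line 2 remove [sfmdg,ema,yzg] add [swxfk] -> 6 lines: gmi umbs swxfk yrvyb qfbj gftag
Final line 2: umbs

Answer: umbs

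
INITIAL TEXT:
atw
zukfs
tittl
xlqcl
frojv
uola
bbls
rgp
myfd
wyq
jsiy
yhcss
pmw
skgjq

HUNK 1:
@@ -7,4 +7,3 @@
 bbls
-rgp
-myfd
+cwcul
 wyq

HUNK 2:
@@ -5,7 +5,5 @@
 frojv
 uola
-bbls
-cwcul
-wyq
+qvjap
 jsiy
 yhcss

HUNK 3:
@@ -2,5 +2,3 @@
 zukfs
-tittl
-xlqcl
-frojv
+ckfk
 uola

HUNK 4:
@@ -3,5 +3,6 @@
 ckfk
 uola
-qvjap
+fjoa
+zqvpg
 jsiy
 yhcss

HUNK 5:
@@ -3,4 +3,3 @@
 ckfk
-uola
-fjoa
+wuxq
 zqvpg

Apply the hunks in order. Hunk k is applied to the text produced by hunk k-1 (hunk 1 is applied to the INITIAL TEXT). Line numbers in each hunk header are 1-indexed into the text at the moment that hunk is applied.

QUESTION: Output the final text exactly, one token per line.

Hunk 1: at line 7 remove [rgp,myfd] add [cwcul] -> 13 lines: atw zukfs tittl xlqcl frojv uola bbls cwcul wyq jsiy yhcss pmw skgjq
Hunk 2: at line 5 remove [bbls,cwcul,wyq] add [qvjap] -> 11 lines: atw zukfs tittl xlqcl frojv uola qvjap jsiy yhcss pmw skgjq
Hunk 3: at line 2 remove [tittl,xlqcl,frojv] add [ckfk] -> 9 lines: atw zukfs ckfk uola qvjap jsiy yhcss pmw skgjq
Hunk 4: at line 3 remove [qvjap] add [fjoa,zqvpg] -> 10 lines: atw zukfs ckfk uola fjoa zqvpg jsiy yhcss pmw skgjq
Hunk 5: at line 3 remove [uola,fjoa] add [wuxq] -> 9 lines: atw zukfs ckfk wuxq zqvpg jsiy yhcss pmw skgjq

Answer: atw
zukfs
ckfk
wuxq
zqvpg
jsiy
yhcss
pmw
skgjq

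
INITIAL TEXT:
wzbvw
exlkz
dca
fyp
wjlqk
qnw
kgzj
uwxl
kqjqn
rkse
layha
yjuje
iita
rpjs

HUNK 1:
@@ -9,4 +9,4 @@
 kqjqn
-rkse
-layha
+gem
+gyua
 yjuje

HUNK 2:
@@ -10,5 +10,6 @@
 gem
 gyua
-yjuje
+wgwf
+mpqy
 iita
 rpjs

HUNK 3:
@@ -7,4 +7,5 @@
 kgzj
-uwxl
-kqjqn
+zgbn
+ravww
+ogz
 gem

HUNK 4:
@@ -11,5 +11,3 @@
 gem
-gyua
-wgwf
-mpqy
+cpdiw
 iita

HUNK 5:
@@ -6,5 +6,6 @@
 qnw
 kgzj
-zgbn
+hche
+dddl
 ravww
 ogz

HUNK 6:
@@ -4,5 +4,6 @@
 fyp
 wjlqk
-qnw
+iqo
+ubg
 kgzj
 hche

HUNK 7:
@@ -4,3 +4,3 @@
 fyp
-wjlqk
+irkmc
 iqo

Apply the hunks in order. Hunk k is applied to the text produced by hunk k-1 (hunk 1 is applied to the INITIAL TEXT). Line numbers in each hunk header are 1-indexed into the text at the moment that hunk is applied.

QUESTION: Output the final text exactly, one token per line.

Hunk 1: at line 9 remove [rkse,layha] add [gem,gyua] -> 14 lines: wzbvw exlkz dca fyp wjlqk qnw kgzj uwxl kqjqn gem gyua yjuje iita rpjs
Hunk 2: at line 10 remove [yjuje] add [wgwf,mpqy] -> 15 lines: wzbvw exlkz dca fyp wjlqk qnw kgzj uwxl kqjqn gem gyua wgwf mpqy iita rpjs
Hunk 3: at line 7 remove [uwxl,kqjqn] add [zgbn,ravww,ogz] -> 16 lines: wzbvw exlkz dca fyp wjlqk qnw kgzj zgbn ravww ogz gem gyua wgwf mpqy iita rpjs
Hunk 4: at line 11 remove [gyua,wgwf,mpqy] add [cpdiw] -> 14 lines: wzbvw exlkz dca fyp wjlqk qnw kgzj zgbn ravww ogz gem cpdiw iita rpjs
Hunk 5: at line 6 remove [zgbn] add [hche,dddl] -> 15 lines: wzbvw exlkz dca fyp wjlqk qnw kgzj hche dddl ravww ogz gem cpdiw iita rpjs
Hunk 6: at line 4 remove [qnw] add [iqo,ubg] -> 16 lines: wzbvw exlkz dca fyp wjlqk iqo ubg kgzj hche dddl ravww ogz gem cpdiw iita rpjs
Hunk 7: at line 4 remove [wjlqk] add [irkmc] -> 16 lines: wzbvw exlkz dca fyp irkmc iqo ubg kgzj hche dddl ravww ogz gem cpdiw iita rpjs

Answer: wzbvw
exlkz
dca
fyp
irkmc
iqo
ubg
kgzj
hche
dddl
ravww
ogz
gem
cpdiw
iita
rpjs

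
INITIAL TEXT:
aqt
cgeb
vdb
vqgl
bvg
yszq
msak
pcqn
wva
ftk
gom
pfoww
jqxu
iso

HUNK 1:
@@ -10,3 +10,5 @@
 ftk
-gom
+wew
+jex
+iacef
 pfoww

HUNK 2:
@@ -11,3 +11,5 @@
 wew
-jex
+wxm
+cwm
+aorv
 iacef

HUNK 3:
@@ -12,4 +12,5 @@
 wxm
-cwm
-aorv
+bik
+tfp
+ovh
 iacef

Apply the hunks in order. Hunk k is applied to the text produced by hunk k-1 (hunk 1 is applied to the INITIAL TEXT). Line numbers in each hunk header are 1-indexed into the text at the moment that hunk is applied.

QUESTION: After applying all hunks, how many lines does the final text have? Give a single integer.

Answer: 19

Derivation:
Hunk 1: at line 10 remove [gom] add [wew,jex,iacef] -> 16 lines: aqt cgeb vdb vqgl bvg yszq msak pcqn wva ftk wew jex iacef pfoww jqxu iso
Hunk 2: at line 11 remove [jex] add [wxm,cwm,aorv] -> 18 lines: aqt cgeb vdb vqgl bvg yszq msak pcqn wva ftk wew wxm cwm aorv iacef pfoww jqxu iso
Hunk 3: at line 12 remove [cwm,aorv] add [bik,tfp,ovh] -> 19 lines: aqt cgeb vdb vqgl bvg yszq msak pcqn wva ftk wew wxm bik tfp ovh iacef pfoww jqxu iso
Final line count: 19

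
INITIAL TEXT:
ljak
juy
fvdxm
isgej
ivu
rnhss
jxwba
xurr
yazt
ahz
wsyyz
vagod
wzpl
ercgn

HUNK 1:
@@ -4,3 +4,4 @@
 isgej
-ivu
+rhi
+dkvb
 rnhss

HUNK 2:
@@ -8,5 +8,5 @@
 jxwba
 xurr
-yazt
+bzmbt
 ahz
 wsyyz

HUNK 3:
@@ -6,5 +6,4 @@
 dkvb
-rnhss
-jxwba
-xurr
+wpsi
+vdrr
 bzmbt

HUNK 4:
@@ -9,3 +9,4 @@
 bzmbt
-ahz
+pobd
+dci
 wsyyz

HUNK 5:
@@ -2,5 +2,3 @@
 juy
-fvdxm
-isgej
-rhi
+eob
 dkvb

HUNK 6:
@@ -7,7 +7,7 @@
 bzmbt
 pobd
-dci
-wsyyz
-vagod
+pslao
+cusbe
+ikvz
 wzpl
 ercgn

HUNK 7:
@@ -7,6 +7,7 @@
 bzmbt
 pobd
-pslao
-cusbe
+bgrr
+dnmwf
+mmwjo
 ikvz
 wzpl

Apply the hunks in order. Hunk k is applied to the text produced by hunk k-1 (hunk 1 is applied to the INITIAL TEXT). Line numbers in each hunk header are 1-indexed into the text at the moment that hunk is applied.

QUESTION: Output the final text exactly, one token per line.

Hunk 1: at line 4 remove [ivu] add [rhi,dkvb] -> 15 lines: ljak juy fvdxm isgej rhi dkvb rnhss jxwba xurr yazt ahz wsyyz vagod wzpl ercgn
Hunk 2: at line 8 remove [yazt] add [bzmbt] -> 15 lines: ljak juy fvdxm isgej rhi dkvb rnhss jxwba xurr bzmbt ahz wsyyz vagod wzpl ercgn
Hunk 3: at line 6 remove [rnhss,jxwba,xurr] add [wpsi,vdrr] -> 14 lines: ljak juy fvdxm isgej rhi dkvb wpsi vdrr bzmbt ahz wsyyz vagod wzpl ercgn
Hunk 4: at line 9 remove [ahz] add [pobd,dci] -> 15 lines: ljak juy fvdxm isgej rhi dkvb wpsi vdrr bzmbt pobd dci wsyyz vagod wzpl ercgn
Hunk 5: at line 2 remove [fvdxm,isgej,rhi] add [eob] -> 13 lines: ljak juy eob dkvb wpsi vdrr bzmbt pobd dci wsyyz vagod wzpl ercgn
Hunk 6: at line 7 remove [dci,wsyyz,vagod] add [pslao,cusbe,ikvz] -> 13 lines: ljak juy eob dkvb wpsi vdrr bzmbt pobd pslao cusbe ikvz wzpl ercgn
Hunk 7: at line 7 remove [pslao,cusbe] add [bgrr,dnmwf,mmwjo] -> 14 lines: ljak juy eob dkvb wpsi vdrr bzmbt pobd bgrr dnmwf mmwjo ikvz wzpl ercgn

Answer: ljak
juy
eob
dkvb
wpsi
vdrr
bzmbt
pobd
bgrr
dnmwf
mmwjo
ikvz
wzpl
ercgn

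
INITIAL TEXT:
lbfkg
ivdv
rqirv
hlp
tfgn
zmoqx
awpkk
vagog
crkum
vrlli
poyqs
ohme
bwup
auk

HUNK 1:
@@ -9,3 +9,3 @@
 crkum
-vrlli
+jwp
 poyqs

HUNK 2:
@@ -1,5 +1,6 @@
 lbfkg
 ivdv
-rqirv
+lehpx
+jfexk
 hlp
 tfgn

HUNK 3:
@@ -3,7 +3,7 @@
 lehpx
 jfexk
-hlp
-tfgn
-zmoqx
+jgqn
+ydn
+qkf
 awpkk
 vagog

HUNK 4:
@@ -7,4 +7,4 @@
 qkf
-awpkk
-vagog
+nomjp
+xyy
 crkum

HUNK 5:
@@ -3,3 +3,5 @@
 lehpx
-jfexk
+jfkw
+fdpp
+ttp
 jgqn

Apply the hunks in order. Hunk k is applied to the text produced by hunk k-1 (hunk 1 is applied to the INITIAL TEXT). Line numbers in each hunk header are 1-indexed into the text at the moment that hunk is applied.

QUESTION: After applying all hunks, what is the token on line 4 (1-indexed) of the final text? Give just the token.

Hunk 1: at line 9 remove [vrlli] add [jwp] -> 14 lines: lbfkg ivdv rqirv hlp tfgn zmoqx awpkk vagog crkum jwp poyqs ohme bwup auk
Hunk 2: at line 1 remove [rqirv] add [lehpx,jfexk] -> 15 lines: lbfkg ivdv lehpx jfexk hlp tfgn zmoqx awpkk vagog crkum jwp poyqs ohme bwup auk
Hunk 3: at line 3 remove [hlp,tfgn,zmoqx] add [jgqn,ydn,qkf] -> 15 lines: lbfkg ivdv lehpx jfexk jgqn ydn qkf awpkk vagog crkum jwp poyqs ohme bwup auk
Hunk 4: at line 7 remove [awpkk,vagog] add [nomjp,xyy] -> 15 lines: lbfkg ivdv lehpx jfexk jgqn ydn qkf nomjp xyy crkum jwp poyqs ohme bwup auk
Hunk 5: at line 3 remove [jfexk] add [jfkw,fdpp,ttp] -> 17 lines: lbfkg ivdv lehpx jfkw fdpp ttp jgqn ydn qkf nomjp xyy crkum jwp poyqs ohme bwup auk
Final line 4: jfkw

Answer: jfkw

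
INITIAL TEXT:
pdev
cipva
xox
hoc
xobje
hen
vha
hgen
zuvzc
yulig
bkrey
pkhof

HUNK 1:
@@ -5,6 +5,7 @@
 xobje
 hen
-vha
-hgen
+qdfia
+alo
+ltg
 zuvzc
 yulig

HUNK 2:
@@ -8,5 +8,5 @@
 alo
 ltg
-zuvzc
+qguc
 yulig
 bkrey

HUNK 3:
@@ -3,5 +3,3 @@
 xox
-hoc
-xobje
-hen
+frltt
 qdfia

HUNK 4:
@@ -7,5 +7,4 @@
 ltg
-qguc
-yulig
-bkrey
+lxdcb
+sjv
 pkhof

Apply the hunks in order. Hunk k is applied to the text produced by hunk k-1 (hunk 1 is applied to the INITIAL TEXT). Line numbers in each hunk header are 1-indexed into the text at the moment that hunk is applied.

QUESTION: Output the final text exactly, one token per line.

Answer: pdev
cipva
xox
frltt
qdfia
alo
ltg
lxdcb
sjv
pkhof

Derivation:
Hunk 1: at line 5 remove [vha,hgen] add [qdfia,alo,ltg] -> 13 lines: pdev cipva xox hoc xobje hen qdfia alo ltg zuvzc yulig bkrey pkhof
Hunk 2: at line 8 remove [zuvzc] add [qguc] -> 13 lines: pdev cipva xox hoc xobje hen qdfia alo ltg qguc yulig bkrey pkhof
Hunk 3: at line 3 remove [hoc,xobje,hen] add [frltt] -> 11 lines: pdev cipva xox frltt qdfia alo ltg qguc yulig bkrey pkhof
Hunk 4: at line 7 remove [qguc,yulig,bkrey] add [lxdcb,sjv] -> 10 lines: pdev cipva xox frltt qdfia alo ltg lxdcb sjv pkhof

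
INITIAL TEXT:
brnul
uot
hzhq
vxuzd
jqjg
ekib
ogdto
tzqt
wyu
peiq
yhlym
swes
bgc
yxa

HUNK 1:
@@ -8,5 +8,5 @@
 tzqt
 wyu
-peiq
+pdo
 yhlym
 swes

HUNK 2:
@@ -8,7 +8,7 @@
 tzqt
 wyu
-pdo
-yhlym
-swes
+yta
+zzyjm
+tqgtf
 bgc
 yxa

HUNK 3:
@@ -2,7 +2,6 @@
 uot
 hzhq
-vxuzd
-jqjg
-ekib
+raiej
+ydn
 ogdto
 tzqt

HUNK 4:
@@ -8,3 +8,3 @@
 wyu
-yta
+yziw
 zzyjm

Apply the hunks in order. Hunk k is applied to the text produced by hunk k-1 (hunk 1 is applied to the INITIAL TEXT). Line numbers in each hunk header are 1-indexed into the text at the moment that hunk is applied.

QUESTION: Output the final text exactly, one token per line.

Answer: brnul
uot
hzhq
raiej
ydn
ogdto
tzqt
wyu
yziw
zzyjm
tqgtf
bgc
yxa

Derivation:
Hunk 1: at line 8 remove [peiq] add [pdo] -> 14 lines: brnul uot hzhq vxuzd jqjg ekib ogdto tzqt wyu pdo yhlym swes bgc yxa
Hunk 2: at line 8 remove [pdo,yhlym,swes] add [yta,zzyjm,tqgtf] -> 14 lines: brnul uot hzhq vxuzd jqjg ekib ogdto tzqt wyu yta zzyjm tqgtf bgc yxa
Hunk 3: at line 2 remove [vxuzd,jqjg,ekib] add [raiej,ydn] -> 13 lines: brnul uot hzhq raiej ydn ogdto tzqt wyu yta zzyjm tqgtf bgc yxa
Hunk 4: at line 8 remove [yta] add [yziw] -> 13 lines: brnul uot hzhq raiej ydn ogdto tzqt wyu yziw zzyjm tqgtf bgc yxa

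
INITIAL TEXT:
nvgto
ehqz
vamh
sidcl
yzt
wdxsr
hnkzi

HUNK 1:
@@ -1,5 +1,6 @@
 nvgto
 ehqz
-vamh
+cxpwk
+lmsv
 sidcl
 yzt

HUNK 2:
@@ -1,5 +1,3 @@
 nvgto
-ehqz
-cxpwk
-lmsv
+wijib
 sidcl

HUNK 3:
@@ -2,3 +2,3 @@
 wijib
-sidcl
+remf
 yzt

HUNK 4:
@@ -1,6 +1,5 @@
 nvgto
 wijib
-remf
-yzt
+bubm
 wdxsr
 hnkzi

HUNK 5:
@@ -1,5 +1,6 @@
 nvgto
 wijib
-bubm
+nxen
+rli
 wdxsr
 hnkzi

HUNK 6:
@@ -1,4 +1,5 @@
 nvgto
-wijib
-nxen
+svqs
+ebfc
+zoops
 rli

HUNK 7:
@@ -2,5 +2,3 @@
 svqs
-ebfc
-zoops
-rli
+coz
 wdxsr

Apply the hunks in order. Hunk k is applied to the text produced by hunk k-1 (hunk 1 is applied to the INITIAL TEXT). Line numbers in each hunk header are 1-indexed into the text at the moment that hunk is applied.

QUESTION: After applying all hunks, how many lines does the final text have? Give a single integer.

Hunk 1: at line 1 remove [vamh] add [cxpwk,lmsv] -> 8 lines: nvgto ehqz cxpwk lmsv sidcl yzt wdxsr hnkzi
Hunk 2: at line 1 remove [ehqz,cxpwk,lmsv] add [wijib] -> 6 lines: nvgto wijib sidcl yzt wdxsr hnkzi
Hunk 3: at line 2 remove [sidcl] add [remf] -> 6 lines: nvgto wijib remf yzt wdxsr hnkzi
Hunk 4: at line 1 remove [remf,yzt] add [bubm] -> 5 lines: nvgto wijib bubm wdxsr hnkzi
Hunk 5: at line 1 remove [bubm] add [nxen,rli] -> 6 lines: nvgto wijib nxen rli wdxsr hnkzi
Hunk 6: at line 1 remove [wijib,nxen] add [svqs,ebfc,zoops] -> 7 lines: nvgto svqs ebfc zoops rli wdxsr hnkzi
Hunk 7: at line 2 remove [ebfc,zoops,rli] add [coz] -> 5 lines: nvgto svqs coz wdxsr hnkzi
Final line count: 5

Answer: 5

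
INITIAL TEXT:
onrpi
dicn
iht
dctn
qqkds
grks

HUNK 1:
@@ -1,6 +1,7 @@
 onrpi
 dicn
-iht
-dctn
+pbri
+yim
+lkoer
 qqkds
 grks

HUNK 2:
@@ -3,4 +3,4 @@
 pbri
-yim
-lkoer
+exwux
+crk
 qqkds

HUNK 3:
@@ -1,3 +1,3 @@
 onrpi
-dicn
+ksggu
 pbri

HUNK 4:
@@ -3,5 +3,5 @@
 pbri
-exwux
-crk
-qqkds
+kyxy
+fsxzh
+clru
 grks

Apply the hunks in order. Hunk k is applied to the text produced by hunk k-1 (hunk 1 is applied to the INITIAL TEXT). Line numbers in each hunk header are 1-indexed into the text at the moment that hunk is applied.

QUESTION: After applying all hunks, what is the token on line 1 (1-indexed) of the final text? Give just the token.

Hunk 1: at line 1 remove [iht,dctn] add [pbri,yim,lkoer] -> 7 lines: onrpi dicn pbri yim lkoer qqkds grks
Hunk 2: at line 3 remove [yim,lkoer] add [exwux,crk] -> 7 lines: onrpi dicn pbri exwux crk qqkds grks
Hunk 3: at line 1 remove [dicn] add [ksggu] -> 7 lines: onrpi ksggu pbri exwux crk qqkds grks
Hunk 4: at line 3 remove [exwux,crk,qqkds] add [kyxy,fsxzh,clru] -> 7 lines: onrpi ksggu pbri kyxy fsxzh clru grks
Final line 1: onrpi

Answer: onrpi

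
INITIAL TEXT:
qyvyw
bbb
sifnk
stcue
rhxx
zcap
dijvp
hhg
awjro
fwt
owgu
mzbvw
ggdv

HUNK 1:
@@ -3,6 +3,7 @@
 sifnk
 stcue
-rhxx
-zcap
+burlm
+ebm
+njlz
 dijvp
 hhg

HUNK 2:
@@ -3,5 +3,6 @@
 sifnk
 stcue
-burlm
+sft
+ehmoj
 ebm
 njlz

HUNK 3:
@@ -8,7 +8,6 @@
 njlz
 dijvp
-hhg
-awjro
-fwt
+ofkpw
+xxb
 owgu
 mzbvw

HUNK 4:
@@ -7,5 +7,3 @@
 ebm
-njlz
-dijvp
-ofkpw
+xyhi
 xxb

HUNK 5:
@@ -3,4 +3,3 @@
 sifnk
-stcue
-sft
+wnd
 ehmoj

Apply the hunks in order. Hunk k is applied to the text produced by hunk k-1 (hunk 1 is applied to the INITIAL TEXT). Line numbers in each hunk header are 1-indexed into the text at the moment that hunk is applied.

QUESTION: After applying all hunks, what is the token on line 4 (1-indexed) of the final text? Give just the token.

Answer: wnd

Derivation:
Hunk 1: at line 3 remove [rhxx,zcap] add [burlm,ebm,njlz] -> 14 lines: qyvyw bbb sifnk stcue burlm ebm njlz dijvp hhg awjro fwt owgu mzbvw ggdv
Hunk 2: at line 3 remove [burlm] add [sft,ehmoj] -> 15 lines: qyvyw bbb sifnk stcue sft ehmoj ebm njlz dijvp hhg awjro fwt owgu mzbvw ggdv
Hunk 3: at line 8 remove [hhg,awjro,fwt] add [ofkpw,xxb] -> 14 lines: qyvyw bbb sifnk stcue sft ehmoj ebm njlz dijvp ofkpw xxb owgu mzbvw ggdv
Hunk 4: at line 7 remove [njlz,dijvp,ofkpw] add [xyhi] -> 12 lines: qyvyw bbb sifnk stcue sft ehmoj ebm xyhi xxb owgu mzbvw ggdv
Hunk 5: at line 3 remove [stcue,sft] add [wnd] -> 11 lines: qyvyw bbb sifnk wnd ehmoj ebm xyhi xxb owgu mzbvw ggdv
Final line 4: wnd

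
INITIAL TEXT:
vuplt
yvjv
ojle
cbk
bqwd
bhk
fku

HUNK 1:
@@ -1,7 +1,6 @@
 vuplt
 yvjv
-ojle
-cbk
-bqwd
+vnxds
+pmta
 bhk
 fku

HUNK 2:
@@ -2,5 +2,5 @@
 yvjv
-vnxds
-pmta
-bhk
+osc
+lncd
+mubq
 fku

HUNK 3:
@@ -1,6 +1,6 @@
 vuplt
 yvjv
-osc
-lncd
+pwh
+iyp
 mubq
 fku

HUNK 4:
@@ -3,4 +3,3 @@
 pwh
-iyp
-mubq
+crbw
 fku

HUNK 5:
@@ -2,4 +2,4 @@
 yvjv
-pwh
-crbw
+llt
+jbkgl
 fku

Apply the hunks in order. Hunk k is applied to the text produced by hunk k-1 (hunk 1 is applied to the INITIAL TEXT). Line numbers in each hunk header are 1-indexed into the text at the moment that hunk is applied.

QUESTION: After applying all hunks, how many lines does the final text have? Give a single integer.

Answer: 5

Derivation:
Hunk 1: at line 1 remove [ojle,cbk,bqwd] add [vnxds,pmta] -> 6 lines: vuplt yvjv vnxds pmta bhk fku
Hunk 2: at line 2 remove [vnxds,pmta,bhk] add [osc,lncd,mubq] -> 6 lines: vuplt yvjv osc lncd mubq fku
Hunk 3: at line 1 remove [osc,lncd] add [pwh,iyp] -> 6 lines: vuplt yvjv pwh iyp mubq fku
Hunk 4: at line 3 remove [iyp,mubq] add [crbw] -> 5 lines: vuplt yvjv pwh crbw fku
Hunk 5: at line 2 remove [pwh,crbw] add [llt,jbkgl] -> 5 lines: vuplt yvjv llt jbkgl fku
Final line count: 5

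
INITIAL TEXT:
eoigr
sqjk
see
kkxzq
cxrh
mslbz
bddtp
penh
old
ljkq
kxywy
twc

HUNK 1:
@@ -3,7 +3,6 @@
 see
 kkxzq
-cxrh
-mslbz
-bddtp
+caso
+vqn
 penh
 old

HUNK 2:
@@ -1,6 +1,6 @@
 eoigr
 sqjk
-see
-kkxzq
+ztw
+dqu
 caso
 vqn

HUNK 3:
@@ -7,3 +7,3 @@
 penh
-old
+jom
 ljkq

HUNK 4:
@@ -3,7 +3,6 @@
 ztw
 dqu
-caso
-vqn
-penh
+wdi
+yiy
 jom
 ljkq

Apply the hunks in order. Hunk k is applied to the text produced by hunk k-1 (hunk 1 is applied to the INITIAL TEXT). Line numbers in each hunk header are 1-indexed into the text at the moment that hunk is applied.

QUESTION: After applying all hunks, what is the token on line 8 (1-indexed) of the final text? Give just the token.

Hunk 1: at line 3 remove [cxrh,mslbz,bddtp] add [caso,vqn] -> 11 lines: eoigr sqjk see kkxzq caso vqn penh old ljkq kxywy twc
Hunk 2: at line 1 remove [see,kkxzq] add [ztw,dqu] -> 11 lines: eoigr sqjk ztw dqu caso vqn penh old ljkq kxywy twc
Hunk 3: at line 7 remove [old] add [jom] -> 11 lines: eoigr sqjk ztw dqu caso vqn penh jom ljkq kxywy twc
Hunk 4: at line 3 remove [caso,vqn,penh] add [wdi,yiy] -> 10 lines: eoigr sqjk ztw dqu wdi yiy jom ljkq kxywy twc
Final line 8: ljkq

Answer: ljkq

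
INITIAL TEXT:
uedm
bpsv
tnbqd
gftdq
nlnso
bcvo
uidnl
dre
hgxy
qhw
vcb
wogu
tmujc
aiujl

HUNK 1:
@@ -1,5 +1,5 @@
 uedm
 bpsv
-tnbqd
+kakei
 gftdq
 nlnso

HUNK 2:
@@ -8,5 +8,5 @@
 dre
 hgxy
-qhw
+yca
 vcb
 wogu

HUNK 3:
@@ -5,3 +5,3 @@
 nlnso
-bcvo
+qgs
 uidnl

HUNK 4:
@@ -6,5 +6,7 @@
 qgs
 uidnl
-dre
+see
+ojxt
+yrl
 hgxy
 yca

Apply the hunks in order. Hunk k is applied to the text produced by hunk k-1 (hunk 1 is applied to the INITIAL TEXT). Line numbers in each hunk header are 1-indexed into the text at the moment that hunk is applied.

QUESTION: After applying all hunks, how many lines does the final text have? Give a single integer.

Hunk 1: at line 1 remove [tnbqd] add [kakei] -> 14 lines: uedm bpsv kakei gftdq nlnso bcvo uidnl dre hgxy qhw vcb wogu tmujc aiujl
Hunk 2: at line 8 remove [qhw] add [yca] -> 14 lines: uedm bpsv kakei gftdq nlnso bcvo uidnl dre hgxy yca vcb wogu tmujc aiujl
Hunk 3: at line 5 remove [bcvo] add [qgs] -> 14 lines: uedm bpsv kakei gftdq nlnso qgs uidnl dre hgxy yca vcb wogu tmujc aiujl
Hunk 4: at line 6 remove [dre] add [see,ojxt,yrl] -> 16 lines: uedm bpsv kakei gftdq nlnso qgs uidnl see ojxt yrl hgxy yca vcb wogu tmujc aiujl
Final line count: 16

Answer: 16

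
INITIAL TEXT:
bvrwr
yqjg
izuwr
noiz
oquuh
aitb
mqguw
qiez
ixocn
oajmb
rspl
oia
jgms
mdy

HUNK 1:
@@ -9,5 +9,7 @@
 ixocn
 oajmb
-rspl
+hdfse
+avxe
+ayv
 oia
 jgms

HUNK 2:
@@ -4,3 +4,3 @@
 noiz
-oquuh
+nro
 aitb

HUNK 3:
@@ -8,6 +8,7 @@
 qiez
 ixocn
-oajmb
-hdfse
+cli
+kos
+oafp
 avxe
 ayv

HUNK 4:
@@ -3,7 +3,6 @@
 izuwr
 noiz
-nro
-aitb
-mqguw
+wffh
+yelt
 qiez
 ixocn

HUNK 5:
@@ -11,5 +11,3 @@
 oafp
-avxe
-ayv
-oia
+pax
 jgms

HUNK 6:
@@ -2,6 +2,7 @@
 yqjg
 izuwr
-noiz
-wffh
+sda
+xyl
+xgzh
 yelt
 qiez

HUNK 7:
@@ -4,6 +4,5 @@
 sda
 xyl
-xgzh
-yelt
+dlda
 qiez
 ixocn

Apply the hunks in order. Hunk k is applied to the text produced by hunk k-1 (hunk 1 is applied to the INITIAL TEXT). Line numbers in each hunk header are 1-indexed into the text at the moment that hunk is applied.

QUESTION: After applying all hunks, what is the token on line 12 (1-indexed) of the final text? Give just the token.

Answer: pax

Derivation:
Hunk 1: at line 9 remove [rspl] add [hdfse,avxe,ayv] -> 16 lines: bvrwr yqjg izuwr noiz oquuh aitb mqguw qiez ixocn oajmb hdfse avxe ayv oia jgms mdy
Hunk 2: at line 4 remove [oquuh] add [nro] -> 16 lines: bvrwr yqjg izuwr noiz nro aitb mqguw qiez ixocn oajmb hdfse avxe ayv oia jgms mdy
Hunk 3: at line 8 remove [oajmb,hdfse] add [cli,kos,oafp] -> 17 lines: bvrwr yqjg izuwr noiz nro aitb mqguw qiez ixocn cli kos oafp avxe ayv oia jgms mdy
Hunk 4: at line 3 remove [nro,aitb,mqguw] add [wffh,yelt] -> 16 lines: bvrwr yqjg izuwr noiz wffh yelt qiez ixocn cli kos oafp avxe ayv oia jgms mdy
Hunk 5: at line 11 remove [avxe,ayv,oia] add [pax] -> 14 lines: bvrwr yqjg izuwr noiz wffh yelt qiez ixocn cli kos oafp pax jgms mdy
Hunk 6: at line 2 remove [noiz,wffh] add [sda,xyl,xgzh] -> 15 lines: bvrwr yqjg izuwr sda xyl xgzh yelt qiez ixocn cli kos oafp pax jgms mdy
Hunk 7: at line 4 remove [xgzh,yelt] add [dlda] -> 14 lines: bvrwr yqjg izuwr sda xyl dlda qiez ixocn cli kos oafp pax jgms mdy
Final line 12: pax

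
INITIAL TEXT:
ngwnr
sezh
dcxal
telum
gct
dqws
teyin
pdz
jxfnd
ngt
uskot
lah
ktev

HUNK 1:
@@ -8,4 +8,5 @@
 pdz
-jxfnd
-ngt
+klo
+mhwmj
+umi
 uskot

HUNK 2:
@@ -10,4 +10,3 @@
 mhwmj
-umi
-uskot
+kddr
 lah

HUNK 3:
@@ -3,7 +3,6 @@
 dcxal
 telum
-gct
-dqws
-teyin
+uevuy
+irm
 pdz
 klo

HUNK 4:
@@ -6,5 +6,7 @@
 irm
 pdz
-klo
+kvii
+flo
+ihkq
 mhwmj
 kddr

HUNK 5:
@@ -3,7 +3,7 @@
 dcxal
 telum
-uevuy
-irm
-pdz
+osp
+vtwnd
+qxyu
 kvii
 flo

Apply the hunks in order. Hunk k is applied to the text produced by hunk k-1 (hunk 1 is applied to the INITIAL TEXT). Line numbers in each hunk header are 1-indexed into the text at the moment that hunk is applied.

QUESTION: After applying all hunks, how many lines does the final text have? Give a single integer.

Answer: 14

Derivation:
Hunk 1: at line 8 remove [jxfnd,ngt] add [klo,mhwmj,umi] -> 14 lines: ngwnr sezh dcxal telum gct dqws teyin pdz klo mhwmj umi uskot lah ktev
Hunk 2: at line 10 remove [umi,uskot] add [kddr] -> 13 lines: ngwnr sezh dcxal telum gct dqws teyin pdz klo mhwmj kddr lah ktev
Hunk 3: at line 3 remove [gct,dqws,teyin] add [uevuy,irm] -> 12 lines: ngwnr sezh dcxal telum uevuy irm pdz klo mhwmj kddr lah ktev
Hunk 4: at line 6 remove [klo] add [kvii,flo,ihkq] -> 14 lines: ngwnr sezh dcxal telum uevuy irm pdz kvii flo ihkq mhwmj kddr lah ktev
Hunk 5: at line 3 remove [uevuy,irm,pdz] add [osp,vtwnd,qxyu] -> 14 lines: ngwnr sezh dcxal telum osp vtwnd qxyu kvii flo ihkq mhwmj kddr lah ktev
Final line count: 14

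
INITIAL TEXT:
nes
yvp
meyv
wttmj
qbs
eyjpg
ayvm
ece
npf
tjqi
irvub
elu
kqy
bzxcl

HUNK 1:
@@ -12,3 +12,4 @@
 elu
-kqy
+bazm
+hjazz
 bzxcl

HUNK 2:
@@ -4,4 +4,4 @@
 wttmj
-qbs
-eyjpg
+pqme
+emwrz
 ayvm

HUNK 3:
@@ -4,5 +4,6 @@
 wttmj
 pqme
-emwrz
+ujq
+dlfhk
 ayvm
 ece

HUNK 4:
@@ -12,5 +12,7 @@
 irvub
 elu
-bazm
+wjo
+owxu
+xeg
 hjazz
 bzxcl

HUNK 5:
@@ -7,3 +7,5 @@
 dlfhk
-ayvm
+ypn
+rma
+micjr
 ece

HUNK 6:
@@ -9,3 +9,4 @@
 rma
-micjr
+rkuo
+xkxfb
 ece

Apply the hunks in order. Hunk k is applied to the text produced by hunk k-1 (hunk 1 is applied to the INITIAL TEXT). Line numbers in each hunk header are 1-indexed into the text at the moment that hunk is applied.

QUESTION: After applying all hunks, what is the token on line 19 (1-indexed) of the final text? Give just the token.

Answer: xeg

Derivation:
Hunk 1: at line 12 remove [kqy] add [bazm,hjazz] -> 15 lines: nes yvp meyv wttmj qbs eyjpg ayvm ece npf tjqi irvub elu bazm hjazz bzxcl
Hunk 2: at line 4 remove [qbs,eyjpg] add [pqme,emwrz] -> 15 lines: nes yvp meyv wttmj pqme emwrz ayvm ece npf tjqi irvub elu bazm hjazz bzxcl
Hunk 3: at line 4 remove [emwrz] add [ujq,dlfhk] -> 16 lines: nes yvp meyv wttmj pqme ujq dlfhk ayvm ece npf tjqi irvub elu bazm hjazz bzxcl
Hunk 4: at line 12 remove [bazm] add [wjo,owxu,xeg] -> 18 lines: nes yvp meyv wttmj pqme ujq dlfhk ayvm ece npf tjqi irvub elu wjo owxu xeg hjazz bzxcl
Hunk 5: at line 7 remove [ayvm] add [ypn,rma,micjr] -> 20 lines: nes yvp meyv wttmj pqme ujq dlfhk ypn rma micjr ece npf tjqi irvub elu wjo owxu xeg hjazz bzxcl
Hunk 6: at line 9 remove [micjr] add [rkuo,xkxfb] -> 21 lines: nes yvp meyv wttmj pqme ujq dlfhk ypn rma rkuo xkxfb ece npf tjqi irvub elu wjo owxu xeg hjazz bzxcl
Final line 19: xeg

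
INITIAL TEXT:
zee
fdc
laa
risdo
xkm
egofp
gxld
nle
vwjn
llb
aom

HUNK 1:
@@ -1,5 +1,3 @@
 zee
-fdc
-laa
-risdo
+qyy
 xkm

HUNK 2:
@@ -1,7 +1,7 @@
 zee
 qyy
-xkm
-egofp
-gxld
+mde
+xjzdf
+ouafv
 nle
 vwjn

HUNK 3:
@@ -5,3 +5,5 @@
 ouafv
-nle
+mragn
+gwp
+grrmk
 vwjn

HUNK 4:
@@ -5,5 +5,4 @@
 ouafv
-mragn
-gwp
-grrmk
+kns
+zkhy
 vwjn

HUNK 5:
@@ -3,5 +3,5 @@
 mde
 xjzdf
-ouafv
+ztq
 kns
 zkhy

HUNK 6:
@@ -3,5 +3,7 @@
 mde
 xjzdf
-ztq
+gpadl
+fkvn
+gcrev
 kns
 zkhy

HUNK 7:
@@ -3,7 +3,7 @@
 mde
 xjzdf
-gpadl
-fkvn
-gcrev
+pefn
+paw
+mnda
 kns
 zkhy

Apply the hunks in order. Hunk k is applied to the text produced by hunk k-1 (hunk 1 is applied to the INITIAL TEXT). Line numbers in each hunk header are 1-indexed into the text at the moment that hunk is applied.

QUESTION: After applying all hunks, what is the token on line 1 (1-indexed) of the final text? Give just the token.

Hunk 1: at line 1 remove [fdc,laa,risdo] add [qyy] -> 9 lines: zee qyy xkm egofp gxld nle vwjn llb aom
Hunk 2: at line 1 remove [xkm,egofp,gxld] add [mde,xjzdf,ouafv] -> 9 lines: zee qyy mde xjzdf ouafv nle vwjn llb aom
Hunk 3: at line 5 remove [nle] add [mragn,gwp,grrmk] -> 11 lines: zee qyy mde xjzdf ouafv mragn gwp grrmk vwjn llb aom
Hunk 4: at line 5 remove [mragn,gwp,grrmk] add [kns,zkhy] -> 10 lines: zee qyy mde xjzdf ouafv kns zkhy vwjn llb aom
Hunk 5: at line 3 remove [ouafv] add [ztq] -> 10 lines: zee qyy mde xjzdf ztq kns zkhy vwjn llb aom
Hunk 6: at line 3 remove [ztq] add [gpadl,fkvn,gcrev] -> 12 lines: zee qyy mde xjzdf gpadl fkvn gcrev kns zkhy vwjn llb aom
Hunk 7: at line 3 remove [gpadl,fkvn,gcrev] add [pefn,paw,mnda] -> 12 lines: zee qyy mde xjzdf pefn paw mnda kns zkhy vwjn llb aom
Final line 1: zee

Answer: zee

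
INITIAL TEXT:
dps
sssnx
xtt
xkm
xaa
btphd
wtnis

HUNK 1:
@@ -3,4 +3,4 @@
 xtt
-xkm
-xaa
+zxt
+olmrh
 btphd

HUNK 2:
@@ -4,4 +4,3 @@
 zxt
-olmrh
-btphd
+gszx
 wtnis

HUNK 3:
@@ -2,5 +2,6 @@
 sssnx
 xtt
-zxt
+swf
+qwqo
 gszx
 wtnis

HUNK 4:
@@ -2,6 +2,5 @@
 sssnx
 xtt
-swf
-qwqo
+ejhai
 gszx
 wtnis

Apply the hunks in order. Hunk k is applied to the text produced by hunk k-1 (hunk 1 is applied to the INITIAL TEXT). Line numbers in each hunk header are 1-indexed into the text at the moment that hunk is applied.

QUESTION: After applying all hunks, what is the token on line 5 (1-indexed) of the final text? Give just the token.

Answer: gszx

Derivation:
Hunk 1: at line 3 remove [xkm,xaa] add [zxt,olmrh] -> 7 lines: dps sssnx xtt zxt olmrh btphd wtnis
Hunk 2: at line 4 remove [olmrh,btphd] add [gszx] -> 6 lines: dps sssnx xtt zxt gszx wtnis
Hunk 3: at line 2 remove [zxt] add [swf,qwqo] -> 7 lines: dps sssnx xtt swf qwqo gszx wtnis
Hunk 4: at line 2 remove [swf,qwqo] add [ejhai] -> 6 lines: dps sssnx xtt ejhai gszx wtnis
Final line 5: gszx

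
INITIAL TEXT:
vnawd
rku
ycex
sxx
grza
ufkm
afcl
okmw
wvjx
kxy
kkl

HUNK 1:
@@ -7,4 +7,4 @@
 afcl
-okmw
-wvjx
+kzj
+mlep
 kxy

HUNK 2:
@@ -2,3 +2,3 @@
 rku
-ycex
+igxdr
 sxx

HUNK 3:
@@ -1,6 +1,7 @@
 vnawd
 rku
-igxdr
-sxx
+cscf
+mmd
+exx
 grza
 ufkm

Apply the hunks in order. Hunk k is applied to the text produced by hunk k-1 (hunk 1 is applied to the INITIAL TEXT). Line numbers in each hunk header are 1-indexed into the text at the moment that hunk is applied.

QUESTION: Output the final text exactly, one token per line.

Answer: vnawd
rku
cscf
mmd
exx
grza
ufkm
afcl
kzj
mlep
kxy
kkl

Derivation:
Hunk 1: at line 7 remove [okmw,wvjx] add [kzj,mlep] -> 11 lines: vnawd rku ycex sxx grza ufkm afcl kzj mlep kxy kkl
Hunk 2: at line 2 remove [ycex] add [igxdr] -> 11 lines: vnawd rku igxdr sxx grza ufkm afcl kzj mlep kxy kkl
Hunk 3: at line 1 remove [igxdr,sxx] add [cscf,mmd,exx] -> 12 lines: vnawd rku cscf mmd exx grza ufkm afcl kzj mlep kxy kkl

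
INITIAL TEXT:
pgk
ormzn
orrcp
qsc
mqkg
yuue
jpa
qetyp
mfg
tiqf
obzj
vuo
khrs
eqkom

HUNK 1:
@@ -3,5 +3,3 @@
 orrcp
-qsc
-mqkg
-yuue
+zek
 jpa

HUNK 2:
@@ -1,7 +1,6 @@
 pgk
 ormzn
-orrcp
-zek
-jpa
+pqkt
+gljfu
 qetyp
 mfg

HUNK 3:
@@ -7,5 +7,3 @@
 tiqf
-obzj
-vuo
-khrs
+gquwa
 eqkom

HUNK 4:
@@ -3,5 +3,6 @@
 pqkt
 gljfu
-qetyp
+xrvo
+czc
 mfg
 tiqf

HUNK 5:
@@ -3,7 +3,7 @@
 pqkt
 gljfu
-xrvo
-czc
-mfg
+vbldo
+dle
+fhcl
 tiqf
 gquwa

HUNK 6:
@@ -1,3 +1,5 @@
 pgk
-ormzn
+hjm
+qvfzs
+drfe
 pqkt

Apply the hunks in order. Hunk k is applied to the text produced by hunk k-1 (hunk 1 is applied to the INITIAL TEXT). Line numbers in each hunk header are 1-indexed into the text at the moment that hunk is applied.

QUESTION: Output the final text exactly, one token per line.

Answer: pgk
hjm
qvfzs
drfe
pqkt
gljfu
vbldo
dle
fhcl
tiqf
gquwa
eqkom

Derivation:
Hunk 1: at line 3 remove [qsc,mqkg,yuue] add [zek] -> 12 lines: pgk ormzn orrcp zek jpa qetyp mfg tiqf obzj vuo khrs eqkom
Hunk 2: at line 1 remove [orrcp,zek,jpa] add [pqkt,gljfu] -> 11 lines: pgk ormzn pqkt gljfu qetyp mfg tiqf obzj vuo khrs eqkom
Hunk 3: at line 7 remove [obzj,vuo,khrs] add [gquwa] -> 9 lines: pgk ormzn pqkt gljfu qetyp mfg tiqf gquwa eqkom
Hunk 4: at line 3 remove [qetyp] add [xrvo,czc] -> 10 lines: pgk ormzn pqkt gljfu xrvo czc mfg tiqf gquwa eqkom
Hunk 5: at line 3 remove [xrvo,czc,mfg] add [vbldo,dle,fhcl] -> 10 lines: pgk ormzn pqkt gljfu vbldo dle fhcl tiqf gquwa eqkom
Hunk 6: at line 1 remove [ormzn] add [hjm,qvfzs,drfe] -> 12 lines: pgk hjm qvfzs drfe pqkt gljfu vbldo dle fhcl tiqf gquwa eqkom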